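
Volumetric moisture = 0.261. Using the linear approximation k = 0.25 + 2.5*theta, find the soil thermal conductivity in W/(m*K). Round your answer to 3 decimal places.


Step 1: k = 0.25 + 2.5 * theta
Step 2: k = 0.25 + 2.5 * 0.261
Step 3: k = 0.25 + 0.653
Step 4: k = 0.903 W/(m*K)

0.903


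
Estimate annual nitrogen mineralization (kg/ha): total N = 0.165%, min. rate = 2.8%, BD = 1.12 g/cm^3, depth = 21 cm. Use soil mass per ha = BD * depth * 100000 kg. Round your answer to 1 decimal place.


Step 1: Soil mass per ha = BD * depth * 100000 = 1.12 * 21 * 100000 = 2352000 kg
Step 2: Total N pool = soil mass * N%/100 = 2352000 * 0.165/100 = 3880.8 kg/ha
Step 3: N mineralized = N pool * rate%/100 = 3880.8 * 2.8/100 = 108.7 kg/ha/yr

108.7


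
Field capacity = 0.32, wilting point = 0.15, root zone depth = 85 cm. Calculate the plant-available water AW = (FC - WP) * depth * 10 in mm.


Step 1: Available water = (FC - WP) * depth * 10
Step 2: AW = (0.32 - 0.15) * 85 * 10
Step 3: AW = 0.17 * 85 * 10
Step 4: AW = 144.5 mm

144.5


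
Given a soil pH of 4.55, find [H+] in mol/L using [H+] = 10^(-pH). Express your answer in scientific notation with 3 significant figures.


Step 1: [H+] = 10^(-pH)
Step 2: [H+] = 10^(-4.55)
Step 3: [H+] = 2.82e-05 mol/L

2.82e-05


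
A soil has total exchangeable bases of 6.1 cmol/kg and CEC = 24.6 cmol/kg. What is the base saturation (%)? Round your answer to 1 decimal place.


Step 1: BS = 100 * (sum of bases) / CEC
Step 2: BS = 100 * 6.1 / 24.6
Step 3: BS = 24.8%

24.8


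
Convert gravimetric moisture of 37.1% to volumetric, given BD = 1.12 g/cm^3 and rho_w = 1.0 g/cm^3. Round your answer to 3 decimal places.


Step 1: theta = (w / 100) * BD / rho_w
Step 2: theta = (37.1 / 100) * 1.12 / 1.0
Step 3: theta = 0.371 * 1.12
Step 4: theta = 0.416

0.416


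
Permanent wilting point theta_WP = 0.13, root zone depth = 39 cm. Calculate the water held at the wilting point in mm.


Step 1: Water (mm) = theta_WP * depth * 10
Step 2: Water = 0.13 * 39 * 10
Step 3: Water = 50.7 mm

50.7


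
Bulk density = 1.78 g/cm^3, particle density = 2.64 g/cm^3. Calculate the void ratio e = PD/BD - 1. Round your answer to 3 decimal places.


Step 1: e = PD / BD - 1
Step 2: e = 2.64 / 1.78 - 1
Step 3: e = 1.48315 - 1
Step 4: e = 0.483

0.483


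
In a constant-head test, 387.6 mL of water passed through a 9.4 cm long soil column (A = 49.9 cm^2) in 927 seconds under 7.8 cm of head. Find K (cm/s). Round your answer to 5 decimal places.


Step 1: K = Q * L / (A * t * h)
Step 2: Numerator = 387.6 * 9.4 = 3643.44
Step 3: Denominator = 49.9 * 927 * 7.8 = 360806.94
Step 4: K = 3643.44 / 360806.94 = 0.0101 cm/s

0.0101


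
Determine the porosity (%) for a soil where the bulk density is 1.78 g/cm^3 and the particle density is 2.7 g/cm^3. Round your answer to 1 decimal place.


Step 1: Formula: n = 100 * (1 - BD / PD)
Step 2: n = 100 * (1 - 1.78 / 2.7)
Step 3: n = 100 * (1 - 0.65926)
Step 4: n = 34.1%

34.1


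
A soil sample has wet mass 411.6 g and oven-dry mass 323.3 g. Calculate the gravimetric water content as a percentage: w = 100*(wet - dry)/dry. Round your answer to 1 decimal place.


Step 1: Water mass = wet - dry = 411.6 - 323.3 = 88.3 g
Step 2: w = 100 * water mass / dry mass
Step 3: w = 100 * 88.3 / 323.3 = 27.3%

27.3


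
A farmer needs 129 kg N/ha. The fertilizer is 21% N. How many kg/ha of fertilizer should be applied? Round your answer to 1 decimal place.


Step 1: Fertilizer rate = target N / (N content / 100)
Step 2: Rate = 129 / (21 / 100)
Step 3: Rate = 129 / 0.21
Step 4: Rate = 614.3 kg/ha

614.3


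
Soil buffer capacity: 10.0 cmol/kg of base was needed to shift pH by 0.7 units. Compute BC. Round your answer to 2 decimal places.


Step 1: BC = change in base / change in pH
Step 2: BC = 10.0 / 0.7
Step 3: BC = 14.29 cmol/(kg*pH unit)

14.29


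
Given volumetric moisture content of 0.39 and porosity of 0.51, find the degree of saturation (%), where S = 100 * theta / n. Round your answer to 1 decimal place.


Step 1: S = 100 * theta_v / n
Step 2: S = 100 * 0.39 / 0.51
Step 3: S = 76.5%

76.5


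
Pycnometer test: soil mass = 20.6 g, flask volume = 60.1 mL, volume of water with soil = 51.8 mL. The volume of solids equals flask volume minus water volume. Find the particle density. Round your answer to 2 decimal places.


Step 1: Volume of solids = flask volume - water volume with soil
Step 2: V_solids = 60.1 - 51.8 = 8.3 mL
Step 3: Particle density = mass / V_solids = 20.6 / 8.3 = 2.48 g/cm^3

2.48


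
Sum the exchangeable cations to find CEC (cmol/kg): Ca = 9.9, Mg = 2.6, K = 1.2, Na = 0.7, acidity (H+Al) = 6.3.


Step 1: CEC = Ca + Mg + K + Na + (H+Al)
Step 2: CEC = 9.9 + 2.6 + 1.2 + 0.7 + 6.3
Step 3: CEC = 20.7 cmol/kg

20.7


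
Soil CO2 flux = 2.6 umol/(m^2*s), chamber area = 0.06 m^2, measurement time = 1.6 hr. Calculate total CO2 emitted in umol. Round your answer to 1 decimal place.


Step 1: Convert time to seconds: 1.6 hr * 3600 = 5760.0 s
Step 2: Total = flux * area * time_s
Step 3: Total = 2.6 * 0.06 * 5760.0
Step 4: Total = 898.6 umol

898.6


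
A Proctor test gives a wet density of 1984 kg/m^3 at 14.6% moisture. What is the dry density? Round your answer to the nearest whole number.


Step 1: Dry density = wet density / (1 + w/100)
Step 2: Dry density = 1984 / (1 + 14.6/100)
Step 3: Dry density = 1984 / 1.146
Step 4: Dry density = 1731 kg/m^3

1731


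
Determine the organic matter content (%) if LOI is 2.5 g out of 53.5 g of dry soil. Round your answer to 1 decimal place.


Step 1: OM% = 100 * LOI / sample mass
Step 2: OM = 100 * 2.5 / 53.5
Step 3: OM = 4.7%

4.7


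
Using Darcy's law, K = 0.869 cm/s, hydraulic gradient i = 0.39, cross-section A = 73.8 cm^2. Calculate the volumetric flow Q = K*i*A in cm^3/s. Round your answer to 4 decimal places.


Step 1: Apply Darcy's law: Q = K * i * A
Step 2: Q = 0.869 * 0.39 * 73.8
Step 3: Q = 25.0116 cm^3/s

25.0116


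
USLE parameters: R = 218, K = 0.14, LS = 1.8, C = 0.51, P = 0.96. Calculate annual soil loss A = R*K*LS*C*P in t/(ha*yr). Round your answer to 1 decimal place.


Step 1: A = R * K * LS * C * P
Step 2: R * K = 218 * 0.14 = 30.52
Step 3: (R*K) * LS = 30.52 * 1.8 = 54.936
Step 4: * C * P = 54.936 * 0.51 * 0.96 = 26.9
Step 5: A = 26.9 t/(ha*yr)

26.9


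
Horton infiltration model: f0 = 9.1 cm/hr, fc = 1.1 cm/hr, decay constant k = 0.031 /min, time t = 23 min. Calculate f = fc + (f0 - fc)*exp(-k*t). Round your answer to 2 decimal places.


Step 1: f = fc + (f0 - fc) * exp(-k * t)
Step 2: exp(-0.031 * 23) = 0.490171
Step 3: f = 1.1 + (9.1 - 1.1) * 0.490171
Step 4: f = 1.1 + 8.0 * 0.490171
Step 5: f = 5.02 cm/hr

5.02


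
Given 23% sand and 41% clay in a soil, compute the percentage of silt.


Step 1: sand + silt + clay = 100%
Step 2: silt = 100 - sand - clay
Step 3: silt = 100 - 23 - 41
Step 4: silt = 36%

36


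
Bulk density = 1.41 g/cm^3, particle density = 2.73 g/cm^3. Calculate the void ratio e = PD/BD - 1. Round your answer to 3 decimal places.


Step 1: e = PD / BD - 1
Step 2: e = 2.73 / 1.41 - 1
Step 3: e = 1.93617 - 1
Step 4: e = 0.936

0.936


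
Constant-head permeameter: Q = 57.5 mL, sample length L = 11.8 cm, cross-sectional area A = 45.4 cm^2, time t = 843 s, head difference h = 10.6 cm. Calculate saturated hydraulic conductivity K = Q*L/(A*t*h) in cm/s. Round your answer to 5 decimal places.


Step 1: K = Q * L / (A * t * h)
Step 2: Numerator = 57.5 * 11.8 = 678.5
Step 3: Denominator = 45.4 * 843 * 10.6 = 405685.32
Step 4: K = 678.5 / 405685.32 = 0.00167 cm/s

0.00167


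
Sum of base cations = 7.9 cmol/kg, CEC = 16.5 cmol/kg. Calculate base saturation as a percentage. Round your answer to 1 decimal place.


Step 1: BS = 100 * (sum of bases) / CEC
Step 2: BS = 100 * 7.9 / 16.5
Step 3: BS = 47.9%

47.9


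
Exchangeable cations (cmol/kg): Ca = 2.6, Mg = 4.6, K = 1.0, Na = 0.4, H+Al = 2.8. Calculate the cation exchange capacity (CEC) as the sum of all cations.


Step 1: CEC = Ca + Mg + K + Na + (H+Al)
Step 2: CEC = 2.6 + 4.6 + 1.0 + 0.4 + 2.8
Step 3: CEC = 11.4 cmol/kg

11.4


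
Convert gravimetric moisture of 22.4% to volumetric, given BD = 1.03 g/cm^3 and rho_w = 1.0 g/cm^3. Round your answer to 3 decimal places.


Step 1: theta = (w / 100) * BD / rho_w
Step 2: theta = (22.4 / 100) * 1.03 / 1.0
Step 3: theta = 0.224 * 1.03
Step 4: theta = 0.231

0.231


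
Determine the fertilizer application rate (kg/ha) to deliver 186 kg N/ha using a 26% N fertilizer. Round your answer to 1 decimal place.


Step 1: Fertilizer rate = target N / (N content / 100)
Step 2: Rate = 186 / (26 / 100)
Step 3: Rate = 186 / 0.26
Step 4: Rate = 715.4 kg/ha

715.4


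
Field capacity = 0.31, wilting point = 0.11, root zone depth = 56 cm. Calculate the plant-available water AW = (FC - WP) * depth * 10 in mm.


Step 1: Available water = (FC - WP) * depth * 10
Step 2: AW = (0.31 - 0.11) * 56 * 10
Step 3: AW = 0.2 * 56 * 10
Step 4: AW = 112.0 mm

112.0


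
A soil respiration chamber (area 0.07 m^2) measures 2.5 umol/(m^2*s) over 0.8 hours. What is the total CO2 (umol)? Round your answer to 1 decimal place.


Step 1: Convert time to seconds: 0.8 hr * 3600 = 2880.0 s
Step 2: Total = flux * area * time_s
Step 3: Total = 2.5 * 0.07 * 2880.0
Step 4: Total = 504.0 umol

504.0


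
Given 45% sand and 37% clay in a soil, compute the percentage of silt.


Step 1: sand + silt + clay = 100%
Step 2: silt = 100 - sand - clay
Step 3: silt = 100 - 45 - 37
Step 4: silt = 18%

18


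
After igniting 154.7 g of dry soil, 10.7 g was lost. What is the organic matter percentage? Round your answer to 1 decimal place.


Step 1: OM% = 100 * LOI / sample mass
Step 2: OM = 100 * 10.7 / 154.7
Step 3: OM = 6.9%

6.9


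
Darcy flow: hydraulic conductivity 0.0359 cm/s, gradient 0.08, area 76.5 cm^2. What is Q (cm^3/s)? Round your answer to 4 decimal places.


Step 1: Apply Darcy's law: Q = K * i * A
Step 2: Q = 0.0359 * 0.08 * 76.5
Step 3: Q = 0.2197 cm^3/s

0.2197


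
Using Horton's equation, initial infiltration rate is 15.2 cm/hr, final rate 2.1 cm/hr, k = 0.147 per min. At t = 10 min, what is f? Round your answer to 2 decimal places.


Step 1: f = fc + (f0 - fc) * exp(-k * t)
Step 2: exp(-0.147 * 10) = 0.229925
Step 3: f = 2.1 + (15.2 - 2.1) * 0.229925
Step 4: f = 2.1 + 13.1 * 0.229925
Step 5: f = 5.11 cm/hr

5.11


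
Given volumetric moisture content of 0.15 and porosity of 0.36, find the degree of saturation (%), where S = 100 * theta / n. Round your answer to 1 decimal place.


Step 1: S = 100 * theta_v / n
Step 2: S = 100 * 0.15 / 0.36
Step 3: S = 41.7%

41.7


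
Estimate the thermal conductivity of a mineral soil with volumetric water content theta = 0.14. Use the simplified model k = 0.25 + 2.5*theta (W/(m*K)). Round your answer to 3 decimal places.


Step 1: k = 0.25 + 2.5 * theta
Step 2: k = 0.25 + 2.5 * 0.14
Step 3: k = 0.25 + 0.35
Step 4: k = 0.6 W/(m*K)

0.6


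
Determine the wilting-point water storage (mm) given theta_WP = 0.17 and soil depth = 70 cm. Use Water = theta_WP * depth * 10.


Step 1: Water (mm) = theta_WP * depth * 10
Step 2: Water = 0.17 * 70 * 10
Step 3: Water = 119.0 mm

119.0


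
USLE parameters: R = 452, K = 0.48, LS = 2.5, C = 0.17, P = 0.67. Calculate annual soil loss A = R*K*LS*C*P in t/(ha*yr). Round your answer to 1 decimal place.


Step 1: A = R * K * LS * C * P
Step 2: R * K = 452 * 0.48 = 216.96
Step 3: (R*K) * LS = 216.96 * 2.5 = 542.4
Step 4: * C * P = 542.4 * 0.17 * 0.67 = 61.8
Step 5: A = 61.8 t/(ha*yr)

61.8


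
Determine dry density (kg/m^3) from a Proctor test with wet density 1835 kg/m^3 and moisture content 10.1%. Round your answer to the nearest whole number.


Step 1: Dry density = wet density / (1 + w/100)
Step 2: Dry density = 1835 / (1 + 10.1/100)
Step 3: Dry density = 1835 / 1.101
Step 4: Dry density = 1667 kg/m^3

1667


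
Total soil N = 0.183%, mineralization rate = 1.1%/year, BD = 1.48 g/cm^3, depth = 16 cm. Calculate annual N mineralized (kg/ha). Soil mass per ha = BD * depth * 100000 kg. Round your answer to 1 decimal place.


Step 1: Soil mass per ha = BD * depth * 100000 = 1.48 * 16 * 100000 = 2368000 kg
Step 2: Total N pool = soil mass * N%/100 = 2368000 * 0.183/100 = 4333.44 kg/ha
Step 3: N mineralized = N pool * rate%/100 = 4333.44 * 1.1/100 = 47.7 kg/ha/yr

47.7


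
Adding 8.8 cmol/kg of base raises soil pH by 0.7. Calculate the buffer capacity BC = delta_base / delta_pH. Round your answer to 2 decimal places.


Step 1: BC = change in base / change in pH
Step 2: BC = 8.8 / 0.7
Step 3: BC = 12.57 cmol/(kg*pH unit)

12.57


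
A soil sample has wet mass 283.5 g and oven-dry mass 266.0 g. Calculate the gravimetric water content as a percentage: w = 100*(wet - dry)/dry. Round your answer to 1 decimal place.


Step 1: Water mass = wet - dry = 283.5 - 266.0 = 17.5 g
Step 2: w = 100 * water mass / dry mass
Step 3: w = 100 * 17.5 / 266.0 = 6.6%

6.6


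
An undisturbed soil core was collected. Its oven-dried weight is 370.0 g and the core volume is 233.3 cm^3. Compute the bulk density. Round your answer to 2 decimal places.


Step 1: Identify the formula: BD = dry mass / volume
Step 2: Substitute values: BD = 370.0 / 233.3
Step 3: BD = 1.59 g/cm^3

1.59


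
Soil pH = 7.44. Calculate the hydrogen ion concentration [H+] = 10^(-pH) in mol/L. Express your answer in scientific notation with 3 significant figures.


Step 1: [H+] = 10^(-pH)
Step 2: [H+] = 10^(-7.44)
Step 3: [H+] = 3.63e-08 mol/L

3.63e-08


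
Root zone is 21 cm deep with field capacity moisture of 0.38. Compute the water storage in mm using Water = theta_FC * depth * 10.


Step 1: Water (mm) = theta_FC * depth (cm) * 10
Step 2: Water = 0.38 * 21 * 10
Step 3: Water = 79.8 mm

79.8


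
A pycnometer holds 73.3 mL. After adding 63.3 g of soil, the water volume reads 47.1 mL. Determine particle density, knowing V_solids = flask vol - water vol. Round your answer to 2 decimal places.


Step 1: Volume of solids = flask volume - water volume with soil
Step 2: V_solids = 73.3 - 47.1 = 26.2 mL
Step 3: Particle density = mass / V_solids = 63.3 / 26.2 = 2.42 g/cm^3

2.42


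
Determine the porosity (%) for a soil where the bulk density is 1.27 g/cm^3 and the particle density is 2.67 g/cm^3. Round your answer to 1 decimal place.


Step 1: Formula: n = 100 * (1 - BD / PD)
Step 2: n = 100 * (1 - 1.27 / 2.67)
Step 3: n = 100 * (1 - 0.47566)
Step 4: n = 52.4%

52.4


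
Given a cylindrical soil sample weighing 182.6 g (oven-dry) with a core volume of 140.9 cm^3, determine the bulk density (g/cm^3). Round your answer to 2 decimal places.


Step 1: Identify the formula: BD = dry mass / volume
Step 2: Substitute values: BD = 182.6 / 140.9
Step 3: BD = 1.3 g/cm^3

1.3


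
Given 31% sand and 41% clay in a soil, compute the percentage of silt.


Step 1: sand + silt + clay = 100%
Step 2: silt = 100 - sand - clay
Step 3: silt = 100 - 31 - 41
Step 4: silt = 28%

28


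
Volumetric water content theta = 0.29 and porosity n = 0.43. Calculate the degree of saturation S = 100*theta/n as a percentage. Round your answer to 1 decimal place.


Step 1: S = 100 * theta_v / n
Step 2: S = 100 * 0.29 / 0.43
Step 3: S = 67.4%

67.4


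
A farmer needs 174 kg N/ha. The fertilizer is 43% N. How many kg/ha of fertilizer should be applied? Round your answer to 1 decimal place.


Step 1: Fertilizer rate = target N / (N content / 100)
Step 2: Rate = 174 / (43 / 100)
Step 3: Rate = 174 / 0.43
Step 4: Rate = 404.7 kg/ha

404.7


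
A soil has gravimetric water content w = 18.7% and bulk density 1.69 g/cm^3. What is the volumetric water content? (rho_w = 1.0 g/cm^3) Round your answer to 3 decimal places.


Step 1: theta = (w / 100) * BD / rho_w
Step 2: theta = (18.7 / 100) * 1.69 / 1.0
Step 3: theta = 0.187 * 1.69
Step 4: theta = 0.316

0.316


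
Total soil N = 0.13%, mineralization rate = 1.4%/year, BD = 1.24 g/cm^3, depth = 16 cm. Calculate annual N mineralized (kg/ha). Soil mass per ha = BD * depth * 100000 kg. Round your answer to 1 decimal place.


Step 1: Soil mass per ha = BD * depth * 100000 = 1.24 * 16 * 100000 = 1984000 kg
Step 2: Total N pool = soil mass * N%/100 = 1984000 * 0.13/100 = 2579.2 kg/ha
Step 3: N mineralized = N pool * rate%/100 = 2579.2 * 1.4/100 = 36.1 kg/ha/yr

36.1


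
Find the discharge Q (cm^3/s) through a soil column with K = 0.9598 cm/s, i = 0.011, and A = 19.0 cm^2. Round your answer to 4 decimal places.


Step 1: Apply Darcy's law: Q = K * i * A
Step 2: Q = 0.9598 * 0.011 * 19.0
Step 3: Q = 0.2006 cm^3/s

0.2006


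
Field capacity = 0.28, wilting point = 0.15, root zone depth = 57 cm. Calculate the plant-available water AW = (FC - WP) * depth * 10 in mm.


Step 1: Available water = (FC - WP) * depth * 10
Step 2: AW = (0.28 - 0.15) * 57 * 10
Step 3: AW = 0.13 * 57 * 10
Step 4: AW = 74.1 mm

74.1


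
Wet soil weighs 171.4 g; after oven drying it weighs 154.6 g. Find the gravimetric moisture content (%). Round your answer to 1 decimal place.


Step 1: Water mass = wet - dry = 171.4 - 154.6 = 16.8 g
Step 2: w = 100 * water mass / dry mass
Step 3: w = 100 * 16.8 / 154.6 = 10.9%

10.9


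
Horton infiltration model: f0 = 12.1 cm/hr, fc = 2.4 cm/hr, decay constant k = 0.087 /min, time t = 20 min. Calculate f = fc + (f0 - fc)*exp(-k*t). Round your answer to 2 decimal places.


Step 1: f = fc + (f0 - fc) * exp(-k * t)
Step 2: exp(-0.087 * 20) = 0.17552
Step 3: f = 2.4 + (12.1 - 2.4) * 0.17552
Step 4: f = 2.4 + 9.7 * 0.17552
Step 5: f = 4.1 cm/hr

4.1


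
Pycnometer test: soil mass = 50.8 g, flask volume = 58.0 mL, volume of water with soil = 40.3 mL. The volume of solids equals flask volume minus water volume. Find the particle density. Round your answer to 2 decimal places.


Step 1: Volume of solids = flask volume - water volume with soil
Step 2: V_solids = 58.0 - 40.3 = 17.7 mL
Step 3: Particle density = mass / V_solids = 50.8 / 17.7 = 2.87 g/cm^3

2.87


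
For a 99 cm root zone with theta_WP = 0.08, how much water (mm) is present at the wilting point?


Step 1: Water (mm) = theta_WP * depth * 10
Step 2: Water = 0.08 * 99 * 10
Step 3: Water = 79.2 mm

79.2


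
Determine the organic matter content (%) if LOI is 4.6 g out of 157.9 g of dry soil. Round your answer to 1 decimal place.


Step 1: OM% = 100 * LOI / sample mass
Step 2: OM = 100 * 4.6 / 157.9
Step 3: OM = 2.9%

2.9


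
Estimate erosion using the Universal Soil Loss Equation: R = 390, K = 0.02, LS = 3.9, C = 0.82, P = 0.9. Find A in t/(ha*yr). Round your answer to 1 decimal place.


Step 1: A = R * K * LS * C * P
Step 2: R * K = 390 * 0.02 = 7.8
Step 3: (R*K) * LS = 7.8 * 3.9 = 30.42
Step 4: * C * P = 30.42 * 0.82 * 0.9 = 22.4
Step 5: A = 22.4 t/(ha*yr)

22.4


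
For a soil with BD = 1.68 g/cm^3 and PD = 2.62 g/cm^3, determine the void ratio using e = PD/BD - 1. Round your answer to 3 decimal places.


Step 1: e = PD / BD - 1
Step 2: e = 2.62 / 1.68 - 1
Step 3: e = 1.55952 - 1
Step 4: e = 0.56

0.56


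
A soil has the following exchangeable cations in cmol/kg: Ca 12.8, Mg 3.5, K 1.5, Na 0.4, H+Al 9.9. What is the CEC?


Step 1: CEC = Ca + Mg + K + Na + (H+Al)
Step 2: CEC = 12.8 + 3.5 + 1.5 + 0.4 + 9.9
Step 3: CEC = 28.1 cmol/kg

28.1


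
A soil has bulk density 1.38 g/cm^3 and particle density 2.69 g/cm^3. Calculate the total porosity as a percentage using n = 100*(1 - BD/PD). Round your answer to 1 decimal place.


Step 1: Formula: n = 100 * (1 - BD / PD)
Step 2: n = 100 * (1 - 1.38 / 2.69)
Step 3: n = 100 * (1 - 0.51301)
Step 4: n = 48.7%

48.7


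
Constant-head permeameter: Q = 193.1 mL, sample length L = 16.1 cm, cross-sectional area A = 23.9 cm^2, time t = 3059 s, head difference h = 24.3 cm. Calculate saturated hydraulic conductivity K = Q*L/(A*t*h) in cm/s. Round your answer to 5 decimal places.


Step 1: K = Q * L / (A * t * h)
Step 2: Numerator = 193.1 * 16.1 = 3108.91
Step 3: Denominator = 23.9 * 3059 * 24.3 = 1776575.43
Step 4: K = 3108.91 / 1776575.43 = 0.00175 cm/s

0.00175


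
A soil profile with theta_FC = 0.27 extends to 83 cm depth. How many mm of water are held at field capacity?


Step 1: Water (mm) = theta_FC * depth (cm) * 10
Step 2: Water = 0.27 * 83 * 10
Step 3: Water = 224.1 mm

224.1


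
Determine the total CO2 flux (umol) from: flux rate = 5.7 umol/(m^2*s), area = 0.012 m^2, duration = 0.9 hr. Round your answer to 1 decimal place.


Step 1: Convert time to seconds: 0.9 hr * 3600 = 3240.0 s
Step 2: Total = flux * area * time_s
Step 3: Total = 5.7 * 0.012 * 3240.0
Step 4: Total = 221.6 umol

221.6


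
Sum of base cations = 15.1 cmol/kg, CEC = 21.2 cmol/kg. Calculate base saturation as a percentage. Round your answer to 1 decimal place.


Step 1: BS = 100 * (sum of bases) / CEC
Step 2: BS = 100 * 15.1 / 21.2
Step 3: BS = 71.2%

71.2


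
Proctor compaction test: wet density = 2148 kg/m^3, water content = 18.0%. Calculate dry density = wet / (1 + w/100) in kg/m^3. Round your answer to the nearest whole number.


Step 1: Dry density = wet density / (1 + w/100)
Step 2: Dry density = 2148 / (1 + 18.0/100)
Step 3: Dry density = 2148 / 1.18
Step 4: Dry density = 1820 kg/m^3

1820


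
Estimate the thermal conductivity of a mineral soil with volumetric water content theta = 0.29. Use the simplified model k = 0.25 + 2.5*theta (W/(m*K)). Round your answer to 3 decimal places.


Step 1: k = 0.25 + 2.5 * theta
Step 2: k = 0.25 + 2.5 * 0.29
Step 3: k = 0.25 + 0.725
Step 4: k = 0.975 W/(m*K)

0.975


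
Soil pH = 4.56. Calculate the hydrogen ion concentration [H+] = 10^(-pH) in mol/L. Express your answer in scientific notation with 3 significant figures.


Step 1: [H+] = 10^(-pH)
Step 2: [H+] = 10^(-4.56)
Step 3: [H+] = 2.75e-05 mol/L

2.75e-05


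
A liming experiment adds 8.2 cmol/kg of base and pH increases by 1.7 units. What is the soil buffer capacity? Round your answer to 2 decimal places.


Step 1: BC = change in base / change in pH
Step 2: BC = 8.2 / 1.7
Step 3: BC = 4.82 cmol/(kg*pH unit)

4.82


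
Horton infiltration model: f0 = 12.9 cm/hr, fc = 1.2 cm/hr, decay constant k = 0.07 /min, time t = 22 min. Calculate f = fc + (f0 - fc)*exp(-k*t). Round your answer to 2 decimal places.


Step 1: f = fc + (f0 - fc) * exp(-k * t)
Step 2: exp(-0.07 * 22) = 0.214381
Step 3: f = 1.2 + (12.9 - 1.2) * 0.214381
Step 4: f = 1.2 + 11.7 * 0.214381
Step 5: f = 3.71 cm/hr

3.71


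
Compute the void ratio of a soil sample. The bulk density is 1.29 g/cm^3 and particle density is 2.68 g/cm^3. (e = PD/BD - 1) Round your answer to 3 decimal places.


Step 1: e = PD / BD - 1
Step 2: e = 2.68 / 1.29 - 1
Step 3: e = 2.07752 - 1
Step 4: e = 1.078

1.078


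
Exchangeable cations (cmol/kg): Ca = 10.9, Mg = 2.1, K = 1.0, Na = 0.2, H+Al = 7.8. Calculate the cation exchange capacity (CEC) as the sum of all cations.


Step 1: CEC = Ca + Mg + K + Na + (H+Al)
Step 2: CEC = 10.9 + 2.1 + 1.0 + 0.2 + 7.8
Step 3: CEC = 22.0 cmol/kg

22.0


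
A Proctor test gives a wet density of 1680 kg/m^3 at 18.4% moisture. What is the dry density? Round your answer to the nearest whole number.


Step 1: Dry density = wet density / (1 + w/100)
Step 2: Dry density = 1680 / (1 + 18.4/100)
Step 3: Dry density = 1680 / 1.184
Step 4: Dry density = 1419 kg/m^3

1419


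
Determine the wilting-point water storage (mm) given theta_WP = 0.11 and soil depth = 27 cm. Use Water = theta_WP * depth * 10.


Step 1: Water (mm) = theta_WP * depth * 10
Step 2: Water = 0.11 * 27 * 10
Step 3: Water = 29.7 mm

29.7


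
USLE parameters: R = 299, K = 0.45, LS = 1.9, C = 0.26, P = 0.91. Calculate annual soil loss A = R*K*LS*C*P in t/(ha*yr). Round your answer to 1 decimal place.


Step 1: A = R * K * LS * C * P
Step 2: R * K = 299 * 0.45 = 134.55
Step 3: (R*K) * LS = 134.55 * 1.9 = 255.645
Step 4: * C * P = 255.645 * 0.26 * 0.91 = 60.5
Step 5: A = 60.5 t/(ha*yr)

60.5


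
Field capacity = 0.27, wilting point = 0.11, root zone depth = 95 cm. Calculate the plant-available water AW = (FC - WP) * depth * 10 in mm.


Step 1: Available water = (FC - WP) * depth * 10
Step 2: AW = (0.27 - 0.11) * 95 * 10
Step 3: AW = 0.16 * 95 * 10
Step 4: AW = 152.0 mm

152.0


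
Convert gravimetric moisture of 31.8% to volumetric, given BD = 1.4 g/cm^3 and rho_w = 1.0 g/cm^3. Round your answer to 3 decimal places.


Step 1: theta = (w / 100) * BD / rho_w
Step 2: theta = (31.8 / 100) * 1.4 / 1.0
Step 3: theta = 0.318 * 1.4
Step 4: theta = 0.445

0.445


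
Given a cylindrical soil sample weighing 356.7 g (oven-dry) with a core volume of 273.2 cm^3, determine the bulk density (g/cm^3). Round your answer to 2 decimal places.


Step 1: Identify the formula: BD = dry mass / volume
Step 2: Substitute values: BD = 356.7 / 273.2
Step 3: BD = 1.31 g/cm^3

1.31


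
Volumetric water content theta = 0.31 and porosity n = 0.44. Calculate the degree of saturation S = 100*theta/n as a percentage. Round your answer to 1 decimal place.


Step 1: S = 100 * theta_v / n
Step 2: S = 100 * 0.31 / 0.44
Step 3: S = 70.5%

70.5


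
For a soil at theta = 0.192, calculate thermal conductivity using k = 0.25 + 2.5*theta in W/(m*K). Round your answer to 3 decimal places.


Step 1: k = 0.25 + 2.5 * theta
Step 2: k = 0.25 + 2.5 * 0.192
Step 3: k = 0.25 + 0.48
Step 4: k = 0.73 W/(m*K)

0.73


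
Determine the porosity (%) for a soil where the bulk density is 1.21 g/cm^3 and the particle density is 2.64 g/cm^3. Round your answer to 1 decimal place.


Step 1: Formula: n = 100 * (1 - BD / PD)
Step 2: n = 100 * (1 - 1.21 / 2.64)
Step 3: n = 100 * (1 - 0.45833)
Step 4: n = 54.2%

54.2


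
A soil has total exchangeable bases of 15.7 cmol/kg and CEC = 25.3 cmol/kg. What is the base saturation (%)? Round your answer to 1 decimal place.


Step 1: BS = 100 * (sum of bases) / CEC
Step 2: BS = 100 * 15.7 / 25.3
Step 3: BS = 62.1%

62.1


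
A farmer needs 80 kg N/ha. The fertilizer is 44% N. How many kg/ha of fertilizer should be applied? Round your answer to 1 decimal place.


Step 1: Fertilizer rate = target N / (N content / 100)
Step 2: Rate = 80 / (44 / 100)
Step 3: Rate = 80 / 0.44
Step 4: Rate = 181.8 kg/ha

181.8


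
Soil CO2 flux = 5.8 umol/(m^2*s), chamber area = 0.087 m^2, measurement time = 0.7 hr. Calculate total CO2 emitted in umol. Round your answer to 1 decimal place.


Step 1: Convert time to seconds: 0.7 hr * 3600 = 2520.0 s
Step 2: Total = flux * area * time_s
Step 3: Total = 5.8 * 0.087 * 2520.0
Step 4: Total = 1271.6 umol

1271.6


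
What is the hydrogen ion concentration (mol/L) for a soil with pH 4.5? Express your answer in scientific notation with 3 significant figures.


Step 1: [H+] = 10^(-pH)
Step 2: [H+] = 10^(-4.5)
Step 3: [H+] = 3.16e-05 mol/L

3.16e-05


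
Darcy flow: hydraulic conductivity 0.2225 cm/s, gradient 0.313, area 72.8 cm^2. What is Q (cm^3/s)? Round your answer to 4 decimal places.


Step 1: Apply Darcy's law: Q = K * i * A
Step 2: Q = 0.2225 * 0.313 * 72.8
Step 3: Q = 5.07 cm^3/s

5.07


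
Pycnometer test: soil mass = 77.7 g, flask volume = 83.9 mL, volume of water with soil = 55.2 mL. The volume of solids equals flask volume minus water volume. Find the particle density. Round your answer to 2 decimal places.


Step 1: Volume of solids = flask volume - water volume with soil
Step 2: V_solids = 83.9 - 55.2 = 28.7 mL
Step 3: Particle density = mass / V_solids = 77.7 / 28.7 = 2.71 g/cm^3

2.71


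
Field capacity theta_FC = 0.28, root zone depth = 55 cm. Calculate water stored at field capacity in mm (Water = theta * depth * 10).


Step 1: Water (mm) = theta_FC * depth (cm) * 10
Step 2: Water = 0.28 * 55 * 10
Step 3: Water = 154.0 mm

154.0


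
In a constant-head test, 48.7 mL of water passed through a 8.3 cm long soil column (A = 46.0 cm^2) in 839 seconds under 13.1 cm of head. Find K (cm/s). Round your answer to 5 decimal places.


Step 1: K = Q * L / (A * t * h)
Step 2: Numerator = 48.7 * 8.3 = 404.21
Step 3: Denominator = 46.0 * 839 * 13.1 = 505581.4
Step 4: K = 404.21 / 505581.4 = 0.0008 cm/s

0.0008


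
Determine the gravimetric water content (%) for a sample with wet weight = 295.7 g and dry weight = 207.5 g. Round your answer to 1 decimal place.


Step 1: Water mass = wet - dry = 295.7 - 207.5 = 88.2 g
Step 2: w = 100 * water mass / dry mass
Step 3: w = 100 * 88.2 / 207.5 = 42.5%

42.5


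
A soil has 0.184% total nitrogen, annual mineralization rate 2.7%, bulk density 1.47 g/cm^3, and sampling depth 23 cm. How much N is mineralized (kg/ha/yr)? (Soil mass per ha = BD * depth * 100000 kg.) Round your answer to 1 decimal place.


Step 1: Soil mass per ha = BD * depth * 100000 = 1.47 * 23 * 100000 = 3381000 kg
Step 2: Total N pool = soil mass * N%/100 = 3381000 * 0.184/100 = 6221.04 kg/ha
Step 3: N mineralized = N pool * rate%/100 = 6221.04 * 2.7/100 = 168.0 kg/ha/yr

168.0


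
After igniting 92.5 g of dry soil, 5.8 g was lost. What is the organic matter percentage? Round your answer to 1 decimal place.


Step 1: OM% = 100 * LOI / sample mass
Step 2: OM = 100 * 5.8 / 92.5
Step 3: OM = 6.3%

6.3


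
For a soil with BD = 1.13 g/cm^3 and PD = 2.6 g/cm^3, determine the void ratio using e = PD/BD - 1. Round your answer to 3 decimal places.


Step 1: e = PD / BD - 1
Step 2: e = 2.6 / 1.13 - 1
Step 3: e = 2.30088 - 1
Step 4: e = 1.301

1.301


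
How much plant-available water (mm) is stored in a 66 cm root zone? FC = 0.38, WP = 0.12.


Step 1: Available water = (FC - WP) * depth * 10
Step 2: AW = (0.38 - 0.12) * 66 * 10
Step 3: AW = 0.26 * 66 * 10
Step 4: AW = 171.6 mm

171.6


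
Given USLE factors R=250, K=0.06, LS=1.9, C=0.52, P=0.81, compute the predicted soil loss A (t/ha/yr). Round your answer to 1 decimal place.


Step 1: A = R * K * LS * C * P
Step 2: R * K = 250 * 0.06 = 15.0
Step 3: (R*K) * LS = 15.0 * 1.9 = 28.5
Step 4: * C * P = 28.5 * 0.52 * 0.81 = 12.0
Step 5: A = 12.0 t/(ha*yr)

12.0


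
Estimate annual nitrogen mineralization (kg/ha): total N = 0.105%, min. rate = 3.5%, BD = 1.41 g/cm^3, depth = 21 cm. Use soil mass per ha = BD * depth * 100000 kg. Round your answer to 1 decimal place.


Step 1: Soil mass per ha = BD * depth * 100000 = 1.41 * 21 * 100000 = 2961000 kg
Step 2: Total N pool = soil mass * N%/100 = 2961000 * 0.105/100 = 3109.05 kg/ha
Step 3: N mineralized = N pool * rate%/100 = 3109.05 * 3.5/100 = 108.8 kg/ha/yr

108.8


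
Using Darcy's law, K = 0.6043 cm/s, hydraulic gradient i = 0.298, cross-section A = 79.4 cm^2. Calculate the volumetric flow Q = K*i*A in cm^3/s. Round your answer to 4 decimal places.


Step 1: Apply Darcy's law: Q = K * i * A
Step 2: Q = 0.6043 * 0.298 * 79.4
Step 3: Q = 14.2985 cm^3/s

14.2985


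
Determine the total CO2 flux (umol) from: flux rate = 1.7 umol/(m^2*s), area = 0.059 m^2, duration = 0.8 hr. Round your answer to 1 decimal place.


Step 1: Convert time to seconds: 0.8 hr * 3600 = 2880.0 s
Step 2: Total = flux * area * time_s
Step 3: Total = 1.7 * 0.059 * 2880.0
Step 4: Total = 288.9 umol

288.9


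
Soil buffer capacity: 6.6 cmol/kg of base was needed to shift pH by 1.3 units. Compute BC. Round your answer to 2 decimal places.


Step 1: BC = change in base / change in pH
Step 2: BC = 6.6 / 1.3
Step 3: BC = 5.08 cmol/(kg*pH unit)

5.08


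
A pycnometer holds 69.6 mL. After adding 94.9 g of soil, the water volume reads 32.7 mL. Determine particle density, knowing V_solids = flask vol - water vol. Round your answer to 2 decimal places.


Step 1: Volume of solids = flask volume - water volume with soil
Step 2: V_solids = 69.6 - 32.7 = 36.9 mL
Step 3: Particle density = mass / V_solids = 94.9 / 36.9 = 2.57 g/cm^3

2.57


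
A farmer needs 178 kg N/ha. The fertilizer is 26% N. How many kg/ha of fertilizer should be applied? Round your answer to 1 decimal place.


Step 1: Fertilizer rate = target N / (N content / 100)
Step 2: Rate = 178 / (26 / 100)
Step 3: Rate = 178 / 0.26
Step 4: Rate = 684.6 kg/ha

684.6


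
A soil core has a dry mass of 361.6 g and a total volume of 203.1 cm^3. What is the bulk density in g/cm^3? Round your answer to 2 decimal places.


Step 1: Identify the formula: BD = dry mass / volume
Step 2: Substitute values: BD = 361.6 / 203.1
Step 3: BD = 1.78 g/cm^3

1.78


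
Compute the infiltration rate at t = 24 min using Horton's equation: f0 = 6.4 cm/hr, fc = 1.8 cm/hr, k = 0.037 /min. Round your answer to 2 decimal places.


Step 1: f = fc + (f0 - fc) * exp(-k * t)
Step 2: exp(-0.037 * 24) = 0.411478
Step 3: f = 1.8 + (6.4 - 1.8) * 0.411478
Step 4: f = 1.8 + 4.6 * 0.411478
Step 5: f = 3.69 cm/hr

3.69


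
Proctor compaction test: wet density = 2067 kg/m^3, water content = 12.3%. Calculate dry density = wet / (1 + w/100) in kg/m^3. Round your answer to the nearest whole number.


Step 1: Dry density = wet density / (1 + w/100)
Step 2: Dry density = 2067 / (1 + 12.3/100)
Step 3: Dry density = 2067 / 1.123
Step 4: Dry density = 1841 kg/m^3

1841


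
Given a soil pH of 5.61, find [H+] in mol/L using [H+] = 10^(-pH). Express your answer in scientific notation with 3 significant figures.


Step 1: [H+] = 10^(-pH)
Step 2: [H+] = 10^(-5.61)
Step 3: [H+] = 2.45e-06 mol/L

2.45e-06


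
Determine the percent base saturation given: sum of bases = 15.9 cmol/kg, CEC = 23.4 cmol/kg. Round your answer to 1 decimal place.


Step 1: BS = 100 * (sum of bases) / CEC
Step 2: BS = 100 * 15.9 / 23.4
Step 3: BS = 67.9%

67.9


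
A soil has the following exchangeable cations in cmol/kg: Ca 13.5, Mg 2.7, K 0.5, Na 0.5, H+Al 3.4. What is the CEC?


Step 1: CEC = Ca + Mg + K + Na + (H+Al)
Step 2: CEC = 13.5 + 2.7 + 0.5 + 0.5 + 3.4
Step 3: CEC = 20.6 cmol/kg

20.6


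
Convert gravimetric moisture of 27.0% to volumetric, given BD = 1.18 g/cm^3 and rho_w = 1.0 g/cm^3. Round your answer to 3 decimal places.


Step 1: theta = (w / 100) * BD / rho_w
Step 2: theta = (27.0 / 100) * 1.18 / 1.0
Step 3: theta = 0.27 * 1.18
Step 4: theta = 0.319

0.319


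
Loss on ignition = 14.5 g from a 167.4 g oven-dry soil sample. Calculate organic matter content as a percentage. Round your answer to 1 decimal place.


Step 1: OM% = 100 * LOI / sample mass
Step 2: OM = 100 * 14.5 / 167.4
Step 3: OM = 8.7%

8.7


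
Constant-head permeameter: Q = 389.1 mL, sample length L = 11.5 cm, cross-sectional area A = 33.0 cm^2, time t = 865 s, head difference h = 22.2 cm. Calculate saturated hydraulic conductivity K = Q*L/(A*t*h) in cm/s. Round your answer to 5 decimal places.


Step 1: K = Q * L / (A * t * h)
Step 2: Numerator = 389.1 * 11.5 = 4474.65
Step 3: Denominator = 33.0 * 865 * 22.2 = 633699.0
Step 4: K = 4474.65 / 633699.0 = 0.00706 cm/s

0.00706


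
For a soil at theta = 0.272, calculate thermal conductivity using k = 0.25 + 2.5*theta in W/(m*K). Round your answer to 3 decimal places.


Step 1: k = 0.25 + 2.5 * theta
Step 2: k = 0.25 + 2.5 * 0.272
Step 3: k = 0.25 + 0.68
Step 4: k = 0.93 W/(m*K)

0.93


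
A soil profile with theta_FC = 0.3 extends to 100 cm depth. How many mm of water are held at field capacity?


Step 1: Water (mm) = theta_FC * depth (cm) * 10
Step 2: Water = 0.3 * 100 * 10
Step 3: Water = 300.0 mm

300.0


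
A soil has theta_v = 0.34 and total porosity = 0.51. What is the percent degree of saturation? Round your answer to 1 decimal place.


Step 1: S = 100 * theta_v / n
Step 2: S = 100 * 0.34 / 0.51
Step 3: S = 66.7%

66.7


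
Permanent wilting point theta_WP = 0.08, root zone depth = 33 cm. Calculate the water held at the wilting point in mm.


Step 1: Water (mm) = theta_WP * depth * 10
Step 2: Water = 0.08 * 33 * 10
Step 3: Water = 26.4 mm

26.4


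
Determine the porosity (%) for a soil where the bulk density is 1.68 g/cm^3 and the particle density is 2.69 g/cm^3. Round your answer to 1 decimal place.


Step 1: Formula: n = 100 * (1 - BD / PD)
Step 2: n = 100 * (1 - 1.68 / 2.69)
Step 3: n = 100 * (1 - 0.62454)
Step 4: n = 37.5%

37.5


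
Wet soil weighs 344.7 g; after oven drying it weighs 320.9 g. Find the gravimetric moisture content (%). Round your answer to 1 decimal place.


Step 1: Water mass = wet - dry = 344.7 - 320.9 = 23.8 g
Step 2: w = 100 * water mass / dry mass
Step 3: w = 100 * 23.8 / 320.9 = 7.4%

7.4


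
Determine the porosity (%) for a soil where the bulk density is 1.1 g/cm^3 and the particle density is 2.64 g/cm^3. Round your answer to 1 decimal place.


Step 1: Formula: n = 100 * (1 - BD / PD)
Step 2: n = 100 * (1 - 1.1 / 2.64)
Step 3: n = 100 * (1 - 0.41667)
Step 4: n = 58.3%

58.3


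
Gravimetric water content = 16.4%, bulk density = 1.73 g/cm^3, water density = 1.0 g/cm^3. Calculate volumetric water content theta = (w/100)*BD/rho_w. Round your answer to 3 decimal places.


Step 1: theta = (w / 100) * BD / rho_w
Step 2: theta = (16.4 / 100) * 1.73 / 1.0
Step 3: theta = 0.164 * 1.73
Step 4: theta = 0.284

0.284


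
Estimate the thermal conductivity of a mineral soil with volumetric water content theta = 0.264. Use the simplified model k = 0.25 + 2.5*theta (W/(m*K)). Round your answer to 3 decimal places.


Step 1: k = 0.25 + 2.5 * theta
Step 2: k = 0.25 + 2.5 * 0.264
Step 3: k = 0.25 + 0.66
Step 4: k = 0.91 W/(m*K)

0.91


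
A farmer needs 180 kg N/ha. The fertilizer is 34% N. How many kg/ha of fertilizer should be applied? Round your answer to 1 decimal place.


Step 1: Fertilizer rate = target N / (N content / 100)
Step 2: Rate = 180 / (34 / 100)
Step 3: Rate = 180 / 0.34
Step 4: Rate = 529.4 kg/ha

529.4


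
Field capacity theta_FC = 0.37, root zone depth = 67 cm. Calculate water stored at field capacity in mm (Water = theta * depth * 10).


Step 1: Water (mm) = theta_FC * depth (cm) * 10
Step 2: Water = 0.37 * 67 * 10
Step 3: Water = 247.9 mm

247.9


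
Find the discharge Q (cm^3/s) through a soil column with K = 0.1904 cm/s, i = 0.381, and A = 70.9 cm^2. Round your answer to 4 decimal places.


Step 1: Apply Darcy's law: Q = K * i * A
Step 2: Q = 0.1904 * 0.381 * 70.9
Step 3: Q = 5.1433 cm^3/s

5.1433


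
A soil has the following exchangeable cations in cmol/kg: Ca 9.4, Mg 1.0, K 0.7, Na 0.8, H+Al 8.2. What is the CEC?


Step 1: CEC = Ca + Mg + K + Na + (H+Al)
Step 2: CEC = 9.4 + 1.0 + 0.7 + 0.8 + 8.2
Step 3: CEC = 20.1 cmol/kg

20.1


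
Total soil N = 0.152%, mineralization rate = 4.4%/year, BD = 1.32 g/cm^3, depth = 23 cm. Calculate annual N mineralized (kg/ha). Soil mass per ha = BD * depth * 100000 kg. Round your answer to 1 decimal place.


Step 1: Soil mass per ha = BD * depth * 100000 = 1.32 * 23 * 100000 = 3036000 kg
Step 2: Total N pool = soil mass * N%/100 = 3036000 * 0.152/100 = 4614.72 kg/ha
Step 3: N mineralized = N pool * rate%/100 = 4614.72 * 4.4/100 = 203.0 kg/ha/yr

203.0


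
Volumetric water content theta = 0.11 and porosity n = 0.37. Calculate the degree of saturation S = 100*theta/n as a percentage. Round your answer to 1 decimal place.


Step 1: S = 100 * theta_v / n
Step 2: S = 100 * 0.11 / 0.37
Step 3: S = 29.7%

29.7


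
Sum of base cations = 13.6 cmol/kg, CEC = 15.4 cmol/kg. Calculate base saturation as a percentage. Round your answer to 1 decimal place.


Step 1: BS = 100 * (sum of bases) / CEC
Step 2: BS = 100 * 13.6 / 15.4
Step 3: BS = 88.3%

88.3


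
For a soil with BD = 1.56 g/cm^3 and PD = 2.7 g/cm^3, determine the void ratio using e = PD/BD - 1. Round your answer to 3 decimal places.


Step 1: e = PD / BD - 1
Step 2: e = 2.7 / 1.56 - 1
Step 3: e = 1.73077 - 1
Step 4: e = 0.731

0.731


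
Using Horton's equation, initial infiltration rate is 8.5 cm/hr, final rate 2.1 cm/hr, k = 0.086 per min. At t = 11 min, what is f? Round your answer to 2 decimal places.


Step 1: f = fc + (f0 - fc) * exp(-k * t)
Step 2: exp(-0.086 * 11) = 0.388291
Step 3: f = 2.1 + (8.5 - 2.1) * 0.388291
Step 4: f = 2.1 + 6.4 * 0.388291
Step 5: f = 4.59 cm/hr

4.59
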